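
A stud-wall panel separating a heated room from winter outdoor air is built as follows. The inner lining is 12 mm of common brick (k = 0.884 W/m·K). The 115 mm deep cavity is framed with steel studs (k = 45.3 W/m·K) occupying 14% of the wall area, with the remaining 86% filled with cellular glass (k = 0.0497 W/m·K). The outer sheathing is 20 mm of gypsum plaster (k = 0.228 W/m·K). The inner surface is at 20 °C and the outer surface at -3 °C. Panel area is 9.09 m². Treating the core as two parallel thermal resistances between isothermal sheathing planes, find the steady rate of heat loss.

Q ≈ 1750 W

Sheathing layers in series; stud and cavity paths in parallel between them.
R_inner = 0.012/(0.884×9.09) = 0.001493 K/W
R_stud  = 0.115/(45.3×0.14×9.09) = 0.001995 K/W
R_cav   = 0.115/(0.0497×0.86×9.09) = 0.296 K/W
1/R_core = 1/R_stud + 1/R_cav → R_core = 0.001981 K/W
R_outer = 0.02/(0.228×9.09) = 0.00965 K/W
R_total = 0.01312 K/W
Q = ΔT/R_total = 23/0.01312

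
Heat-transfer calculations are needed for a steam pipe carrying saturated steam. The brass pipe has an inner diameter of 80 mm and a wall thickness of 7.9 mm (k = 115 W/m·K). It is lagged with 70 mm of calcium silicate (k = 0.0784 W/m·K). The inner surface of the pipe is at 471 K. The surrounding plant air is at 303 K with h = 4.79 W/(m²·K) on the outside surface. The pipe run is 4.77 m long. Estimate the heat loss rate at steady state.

Q ≈ 380 W

Radial resistances (cylindrical: R_cond = ln(r_o/r_i)/(2πkL), R_conv = 1/(h·2πrL)):
R_brass pipe wall = ln(47.9/40)/(2π×115×4.77) = 5.229×10^-5 K/W
R_calcium silicate = ln(117.9/47.9)/(2π×0.0784×4.77) = 0.3833 K/W
R_outer film = 1/(h_o·2πr_oL) = 1/(4.79×2π×0.1179×4.77) = 0.05908 K/W
R_total = 0.4425 K/W
Q = ΔT/R_total = 168/0.4425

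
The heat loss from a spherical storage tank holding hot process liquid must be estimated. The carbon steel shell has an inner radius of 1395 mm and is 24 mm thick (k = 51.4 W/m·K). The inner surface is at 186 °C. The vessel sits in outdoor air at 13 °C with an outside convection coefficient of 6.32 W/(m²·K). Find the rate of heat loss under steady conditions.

Q ≈ 27600 W

Spherical conduction: R = (1/r_in − 1/r_out)/(4πk) per layer; series-sum.
R_carbon steel shell = (1/1.395 − 1/1.419)/(4π×51.4) = 1.877×10^-5 K/W
R_outer film = 1/(h·4πr_o²) = 1/(6.32×4π×1.419²) = 0.006253 K/W
R_total = 0.006272 K/W
Q = ΔT/R_total = 173/0.006272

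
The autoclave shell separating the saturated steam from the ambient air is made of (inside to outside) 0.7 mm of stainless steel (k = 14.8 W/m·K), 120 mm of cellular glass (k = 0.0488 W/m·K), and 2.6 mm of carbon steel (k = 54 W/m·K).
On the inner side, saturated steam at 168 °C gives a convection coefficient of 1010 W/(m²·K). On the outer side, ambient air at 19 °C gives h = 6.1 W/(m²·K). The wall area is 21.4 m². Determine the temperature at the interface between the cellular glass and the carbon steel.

Thermal resistances in series:
R_inner film = 1/(h_i·A) = 1/(1010×21.4) = 4.627×10^-5 K/W
R_stainless steel = L/(kA) = 0.0007/(14.8×21.4) = 2.21×10^-6 K/W
R_cellular glass = L/(kA) = 0.12/(0.0488×21.4) = 0.1149 K/W
R_carbon steel = L/(kA) = 0.0026/(54×21.4) = 2.25×10^-6 K/W
R_outer film = 1/(h_o·A) = 1/(6.1×21.4) = 0.00766 K/W
R_total = 0.1226 K/W;  Q = ΔT/R_total = 149/0.1226 = 1215 W
T_interface = T_inner − Q·ΣR(inner→interface) = 168 − 1220×0.115

T ≈ 28.3 °C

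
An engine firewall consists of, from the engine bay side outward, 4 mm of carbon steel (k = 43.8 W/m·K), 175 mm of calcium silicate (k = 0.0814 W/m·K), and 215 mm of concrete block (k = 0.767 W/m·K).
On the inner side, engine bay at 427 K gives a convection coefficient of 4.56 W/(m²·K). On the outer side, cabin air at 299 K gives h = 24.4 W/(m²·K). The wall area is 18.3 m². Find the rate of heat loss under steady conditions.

Q ≈ 871 W

Model the wall as resistances in series:
R_inner film = 1/(h_i·A) = 1/(4.56×18.3) = 0.01198 K/W
R_carbon steel = L/(kA) = 0.004/(43.8×18.3) = 4.99×10^-6 K/W
R_calcium silicate = L/(kA) = 0.175/(0.0814×18.3) = 0.1175 K/W
R_concrete block = L/(kA) = 0.215/(0.767×18.3) = 0.01532 K/W
R_outer film = 1/(h_o·A) = 1/(24.4×18.3) = 0.00224 K/W
R_total = 0.147 K/W
Q = ΔT / R_total = 128 / 0.147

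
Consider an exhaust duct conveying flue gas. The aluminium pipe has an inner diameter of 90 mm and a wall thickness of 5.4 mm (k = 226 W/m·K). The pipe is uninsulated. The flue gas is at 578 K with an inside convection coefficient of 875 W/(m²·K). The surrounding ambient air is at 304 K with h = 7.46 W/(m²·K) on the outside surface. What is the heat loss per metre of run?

Treating each annulus and film as a series resistance:
R_inner film = 1/(h_i·2πr₁L) = 1/(875×2π×0.045×1) = 0.004042 K/W
R_aluminium pipe wall = ln(50.4/45)/(2π×226×1) = 7.981×10^-5 K/W
R_outer film = 1/(h_o·2πr_oL) = 1/(7.46×2π×0.0504×1) = 0.4233 K/W
R_total = 0.4274 K/W
Q = ΔT/R_total = 274/0.4274

q′ ≈ 641 W/m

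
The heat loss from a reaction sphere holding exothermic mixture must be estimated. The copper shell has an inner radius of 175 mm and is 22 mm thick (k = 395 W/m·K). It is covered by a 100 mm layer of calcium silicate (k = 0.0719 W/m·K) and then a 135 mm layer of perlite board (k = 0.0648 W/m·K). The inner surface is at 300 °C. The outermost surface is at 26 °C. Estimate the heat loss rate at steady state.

Q ≈ 86.1 W

Each spherical layer contributes R = (1/r_i − 1/r_o)/(4πk):
R_copper shell = (1/0.175 − 1/0.197)/(4π×395) = 1.286×10^-4 K/W
R_calcium silicate = (1/0.197 − 1/0.297)/(4π×0.0719) = 1.892 K/W
R_perlite board = (1/0.297 − 1/0.432)/(4π×0.0648) = 1.292 K/W
R_total = 3.184 K/W
Q = ΔT/R_total = 274/3.184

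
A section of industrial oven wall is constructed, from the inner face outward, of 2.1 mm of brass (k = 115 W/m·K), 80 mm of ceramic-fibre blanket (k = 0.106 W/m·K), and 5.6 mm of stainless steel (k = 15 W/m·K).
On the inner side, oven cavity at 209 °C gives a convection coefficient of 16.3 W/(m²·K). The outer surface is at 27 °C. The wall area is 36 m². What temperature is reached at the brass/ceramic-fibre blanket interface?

Model the wall as resistances in series:
R_inner film = 1/(h_i·A) = 1/(16.3×36) = 0.001704 K/W
R_brass = L/(kA) = 0.0021/(115×36) = 5.072×10^-7 K/W
R_ceramic-fibre blanket = L/(kA) = 0.08/(0.106×36) = 0.02096 K/W
R_stainless steel = L/(kA) = 0.0056/(15×36) = 1.037×10^-5 K/W
R_total = 0.02268 K/W;  Q = ΔT/R_total = 182/0.02268 = 8025 W
T_interface = T_inner − Q·ΣR(inner→interface) = 209 − 8020×0.001705

T ≈ 195 °C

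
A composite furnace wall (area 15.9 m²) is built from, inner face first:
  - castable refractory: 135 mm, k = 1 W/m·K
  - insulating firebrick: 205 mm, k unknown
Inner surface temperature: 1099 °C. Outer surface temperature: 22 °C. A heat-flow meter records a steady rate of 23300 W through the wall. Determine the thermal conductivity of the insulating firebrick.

k ≈ 0.342 W/(m·K)

Treating each layer as a thermal resistance in series:
R_castable refractory = L/(kA) = 0.135/(1×15.9) = 0.008491 K/W
Sum of known resistances R_other = 0.008491 K/W
Total R = ΔT/Q = 1077/23300 = 0.04622 K/W
R_insulating firebrick = R_total − R_other = 0.03773 K/W
k = L/(R·A) = 0.205/(0.03773×15.9)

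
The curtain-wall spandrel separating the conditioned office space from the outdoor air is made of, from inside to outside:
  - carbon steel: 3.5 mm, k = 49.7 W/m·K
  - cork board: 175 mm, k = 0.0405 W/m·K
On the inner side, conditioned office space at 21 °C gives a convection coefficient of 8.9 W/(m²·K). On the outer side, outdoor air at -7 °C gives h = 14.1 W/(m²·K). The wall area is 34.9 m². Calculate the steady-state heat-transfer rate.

Q ≈ 217 W

Thermal resistances in series:
R_inner film = 1/(h_i·A) = 1/(8.9×34.9) = 0.003219 K/W
R_carbon steel = L/(kA) = 0.0035/(49.7×34.9) = 2.018×10^-6 K/W
R_cork board = L/(kA) = 0.175/(0.0405×34.9) = 0.1238 K/W
R_outer film = 1/(h_o·A) = 1/(14.1×34.9) = 0.002032 K/W
R_total = 0.1291 K/W
Q = ΔT / R_total = 28 / 0.1291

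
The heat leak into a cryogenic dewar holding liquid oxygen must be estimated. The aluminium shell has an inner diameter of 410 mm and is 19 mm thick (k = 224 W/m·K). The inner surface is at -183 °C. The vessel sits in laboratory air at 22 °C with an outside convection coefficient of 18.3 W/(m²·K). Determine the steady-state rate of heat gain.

Q ≈ 2360 W

Spherical conduction: R = (1/r_in − 1/r_out)/(4πk) per layer; series-sum.
R_aluminium shell = (1/0.205 − 1/0.224)/(4π×224) = 1.47×10^-4 K/W
R_outer film = 1/(h·4πr_o²) = 1/(18.3×4π×0.224²) = 0.08666 K/W
R_total = 0.08681 K/W
Q = ΔT/R_total = 205/0.08681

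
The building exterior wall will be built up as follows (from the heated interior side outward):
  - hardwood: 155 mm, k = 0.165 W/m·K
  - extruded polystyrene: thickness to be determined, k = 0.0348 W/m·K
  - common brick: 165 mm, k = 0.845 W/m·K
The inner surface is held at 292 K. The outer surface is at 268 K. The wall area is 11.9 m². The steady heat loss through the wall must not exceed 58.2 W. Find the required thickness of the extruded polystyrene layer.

L ≈ 131 mm

Thermal resistances in series:
R_hardwood = L/(kA) = 0.155/(0.165×11.9) = 0.07894 K/W
R_common brick = L/(kA) = 0.165/(0.845×11.9) = 0.01641 K/W
Sum of the known resistances R_other = 0.09535 K/W
Required total resistance R_tot = ΔT/Q_allow = 24/58.2 = 0.4124 K/W
R_extruded polystyrene = R_tot − R_other = 0.317 K/W
L = R·k·A = 0.317×0.0348×11.9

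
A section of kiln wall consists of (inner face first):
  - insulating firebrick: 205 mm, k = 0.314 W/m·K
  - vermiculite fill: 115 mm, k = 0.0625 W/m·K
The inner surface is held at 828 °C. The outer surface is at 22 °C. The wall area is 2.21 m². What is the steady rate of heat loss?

Q ≈ 715 W

Treating each layer as a thermal resistance in series:
R_insulating firebrick = L/(kA) = 0.205/(0.314×2.21) = 0.2954 K/W
R_vermiculite fill = L/(kA) = 0.115/(0.0625×2.21) = 0.8326 K/W
R_total = 1.128 K/W
Q = ΔT / R_total = 806 / 1.128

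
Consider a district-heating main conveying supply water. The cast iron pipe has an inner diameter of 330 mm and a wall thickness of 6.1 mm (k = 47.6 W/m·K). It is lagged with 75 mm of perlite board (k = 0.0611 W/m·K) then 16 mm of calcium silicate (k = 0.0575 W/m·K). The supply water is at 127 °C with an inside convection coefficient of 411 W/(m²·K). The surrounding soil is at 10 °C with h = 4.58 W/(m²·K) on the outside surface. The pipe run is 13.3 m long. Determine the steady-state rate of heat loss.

Per-layer cylindrical resistances, series-summed:
R_inner film = 1/(h_i·2πr₁L) = 1/(411×2π×0.165×13.3) = 1.765×10^-4 K/W
R_cast iron pipe wall = ln(171.1/165)/(2π×47.6×13.3) = 9.126×10^-6 K/W
R_perlite board = ln(246.1/171.1)/(2π×0.0611×13.3) = 0.07119 K/W
R_calcium silicate = ln(262.1/246.1)/(2π×0.0575×13.3) = 0.01311 K/W
R_outer film = 1/(h_o·2πr_oL) = 1/(4.58×2π×0.2621×13.3) = 0.009969 K/W
R_total = 0.09445 K/W
Q = ΔT/R_total = 117/0.09445

Q ≈ 1240 W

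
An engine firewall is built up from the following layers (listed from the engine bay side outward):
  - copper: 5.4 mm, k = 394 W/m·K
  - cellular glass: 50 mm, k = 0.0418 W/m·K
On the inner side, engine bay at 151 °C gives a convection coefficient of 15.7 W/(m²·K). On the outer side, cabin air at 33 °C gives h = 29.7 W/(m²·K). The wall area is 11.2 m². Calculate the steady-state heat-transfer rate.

Q ≈ 1020 W

Thermal resistances in series:
R_inner film = 1/(h_i·A) = 1/(15.7×11.2) = 0.005687 K/W
R_copper = L/(kA) = 0.0054/(394×11.2) = 1.224×10^-6 K/W
R_cellular glass = L/(kA) = 0.05/(0.0418×11.2) = 0.1068 K/W
R_outer film = 1/(h_o·A) = 1/(29.7×11.2) = 0.003006 K/W
R_total = 0.1155 K/W
Q = ΔT / R_total = 118 / 0.1155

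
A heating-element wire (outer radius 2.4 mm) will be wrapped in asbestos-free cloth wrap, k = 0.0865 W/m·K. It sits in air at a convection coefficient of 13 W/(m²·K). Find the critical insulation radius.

For a cylinder r_cr = k/h = 0.0865/13
r_cr = 6.65 mm; since the bare radius (2.4 mm) is below r_cr, adding a thin layer of insulation will *increase* heat loss.

r_cr ≈ 6.65 mm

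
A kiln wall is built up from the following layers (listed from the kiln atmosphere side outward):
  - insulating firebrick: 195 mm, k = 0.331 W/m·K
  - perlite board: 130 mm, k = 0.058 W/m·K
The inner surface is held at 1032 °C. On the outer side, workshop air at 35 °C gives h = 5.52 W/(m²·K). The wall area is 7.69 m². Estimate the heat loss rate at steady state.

Model the wall as resistances in series:
R_insulating firebrick = L/(kA) = 0.195/(0.331×7.69) = 0.07661 K/W
R_perlite board = L/(kA) = 0.13/(0.058×7.69) = 0.2915 K/W
R_outer film = 1/(h_o·A) = 1/(5.52×7.69) = 0.02356 K/W
R_total = 0.3916 K/W
Q = ΔT / R_total = 997 / 0.3916

Q ≈ 2550 W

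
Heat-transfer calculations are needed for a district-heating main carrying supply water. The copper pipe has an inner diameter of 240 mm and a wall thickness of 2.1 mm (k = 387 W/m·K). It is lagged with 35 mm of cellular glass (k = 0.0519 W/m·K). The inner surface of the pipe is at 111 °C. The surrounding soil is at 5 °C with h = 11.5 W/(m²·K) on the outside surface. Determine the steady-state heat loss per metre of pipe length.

q′ ≈ 123 W/m

Per-layer cylindrical resistances, series-summed:
R_copper pipe wall = ln(122.1/120)/(2π×387×1) = 7.135×10^-6 K/W
R_cellular glass = ln(157.1/122.1)/(2π×0.0519×1) = 0.7729 K/W
R_outer film = 1/(h_o·2πr_oL) = 1/(11.5×2π×0.1571×1) = 0.08809 K/W
R_total = 0.861 K/W
Q = ΔT/R_total = 106/0.861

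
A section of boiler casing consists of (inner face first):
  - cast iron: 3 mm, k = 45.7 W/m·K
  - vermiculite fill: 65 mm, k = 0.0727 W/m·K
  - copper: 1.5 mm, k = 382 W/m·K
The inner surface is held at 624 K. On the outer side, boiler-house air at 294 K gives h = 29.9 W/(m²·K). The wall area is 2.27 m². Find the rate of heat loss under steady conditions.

Treating each layer as a thermal resistance in series:
R_cast iron = L/(kA) = 0.003/(45.7×2.27) = 2.892×10^-5 K/W
R_vermiculite fill = L/(kA) = 0.065/(0.0727×2.27) = 0.3939 K/W
R_copper = L/(kA) = 0.0015/(382×2.27) = 1.73×10^-6 K/W
R_outer film = 1/(h_o·A) = 1/(29.9×2.27) = 0.01473 K/W
R_total = 0.4086 K/W
Q = ΔT / R_total = 330 / 0.4086

Q ≈ 808 W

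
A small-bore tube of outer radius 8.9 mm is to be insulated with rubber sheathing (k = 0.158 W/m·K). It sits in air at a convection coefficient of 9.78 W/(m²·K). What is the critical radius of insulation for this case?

r_cr ≈ 16.2 mm

For a cylinder r_cr = k/h = 0.158/9.78
r_cr = 16.2 mm; since the bare radius (8.9 mm) is below r_cr, adding a thin layer of insulation will *increase* heat loss.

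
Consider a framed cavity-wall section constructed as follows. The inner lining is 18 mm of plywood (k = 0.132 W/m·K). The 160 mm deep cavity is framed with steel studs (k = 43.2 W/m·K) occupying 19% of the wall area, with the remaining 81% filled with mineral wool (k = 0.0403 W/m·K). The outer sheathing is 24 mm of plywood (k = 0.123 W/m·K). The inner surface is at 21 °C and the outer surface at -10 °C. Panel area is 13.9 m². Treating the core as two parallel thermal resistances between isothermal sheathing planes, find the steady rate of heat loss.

Q ≈ 1230 W

Sheathing layers in series; stud and cavity paths in parallel between them.
R_inner = 0.018/(0.132×13.9) = 0.00981 K/W
R_stud  = 0.16/(43.2×0.19×13.9) = 0.001402 K/W
R_cav   = 0.16/(0.0403×0.81×13.9) = 0.3526 K/W
1/R_core = 1/R_stud + 1/R_cav → R_core = 0.001397 K/W
R_outer = 0.024/(0.123×13.9) = 0.01404 K/W
R_total = 0.02524 K/W
Q = ΔT/R_total = 31/0.02524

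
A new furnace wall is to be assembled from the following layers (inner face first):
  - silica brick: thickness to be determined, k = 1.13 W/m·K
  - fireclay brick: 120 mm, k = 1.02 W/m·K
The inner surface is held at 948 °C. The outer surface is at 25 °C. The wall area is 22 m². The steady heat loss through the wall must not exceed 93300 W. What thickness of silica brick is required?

Model the wall as resistances in series:
R_fireclay brick = L/(kA) = 0.12/(1.02×22) = 0.005348 K/W
Sum of the known resistances R_other = 0.005348 K/W
Required total resistance R_tot = ΔT/Q_allow = 923/93300 = 0.009893 K/W
R_silica brick = R_tot − R_other = 0.004545 K/W
L = R·k·A = 0.004545×1.13×22

L ≈ 113 mm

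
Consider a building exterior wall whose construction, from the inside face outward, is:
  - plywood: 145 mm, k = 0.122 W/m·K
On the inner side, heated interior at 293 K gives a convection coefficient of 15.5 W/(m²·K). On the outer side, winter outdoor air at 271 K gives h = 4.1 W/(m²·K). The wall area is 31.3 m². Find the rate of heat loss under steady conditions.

Series thermal resistances:
R_inner film = 1/(h_i·A) = 1/(15.5×31.3) = 0.002061 K/W
R_plywood = L/(kA) = 0.145/(0.122×31.3) = 0.03797 K/W
R_outer film = 1/(h_o·A) = 1/(4.1×31.3) = 0.007792 K/W
R_total = 0.04783 K/W
Q = ΔT / R_total = 22 / 0.04783

Q ≈ 460 W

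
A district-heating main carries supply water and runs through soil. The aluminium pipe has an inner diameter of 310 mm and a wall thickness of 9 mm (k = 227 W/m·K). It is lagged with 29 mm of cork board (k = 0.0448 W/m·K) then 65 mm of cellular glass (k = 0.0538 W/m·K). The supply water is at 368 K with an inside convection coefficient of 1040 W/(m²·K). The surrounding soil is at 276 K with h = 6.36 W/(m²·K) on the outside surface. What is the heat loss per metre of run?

q′ ≈ 59.9 W/m

Treating each annulus and film as a series resistance:
R_inner film = 1/(h_i·2πr₁L) = 1/(1040×2π×0.155×1) = 9.873×10^-4 K/W
R_aluminium pipe wall = ln(164/155)/(2π×227×1) = 3.957×10^-5 K/W
R_cork board = ln(193/164)/(2π×0.0448×1) = 0.5784 K/W
R_cellular glass = ln(258/193)/(2π×0.0538×1) = 0.8587 K/W
R_outer film = 1/(h_o·2πr_oL) = 1/(6.36×2π×0.258×1) = 0.09699 K/W
R_total = 1.535 K/W
Q = ΔT/R_total = 92/1.535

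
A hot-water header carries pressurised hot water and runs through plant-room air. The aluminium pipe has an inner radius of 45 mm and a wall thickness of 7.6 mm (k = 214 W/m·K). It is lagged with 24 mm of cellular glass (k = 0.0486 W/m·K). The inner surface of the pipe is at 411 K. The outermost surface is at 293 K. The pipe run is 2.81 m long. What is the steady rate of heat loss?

Q ≈ 269 W

Cylindrical conduction, so R = ln(r₂/r₁)/(2πkL) per layer, in series:
R_aluminium pipe wall = ln(52.6/45)/(2π×214×2.81) = 4.13×10^-5 K/W
R_cellular glass = ln(76.6/52.6)/(2π×0.0486×2.81) = 0.4381 K/W
R_total = 0.4381 K/W
Q = ΔT/R_total = 118/0.4381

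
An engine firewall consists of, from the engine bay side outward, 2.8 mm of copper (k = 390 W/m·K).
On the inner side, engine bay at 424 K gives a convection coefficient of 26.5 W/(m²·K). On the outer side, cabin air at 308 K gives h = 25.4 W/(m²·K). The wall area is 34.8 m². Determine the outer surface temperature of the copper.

T ≈ 367 K

Model the wall as resistances in series:
R_inner film = 1/(h_i·A) = 1/(26.5×34.8) = 0.001084 K/W
R_copper = L/(kA) = 0.0028/(390×34.8) = 2.063×10^-7 K/W
R_outer film = 1/(h_o·A) = 1/(25.4×34.8) = 0.001131 K/W
R_total = 0.002216 K/W;  Q = ΔT/R_total = 116/0.002216 = 52350 W
T_interface = T_inner − Q·ΣR(inner→interface) = 424 − 52300×0.001085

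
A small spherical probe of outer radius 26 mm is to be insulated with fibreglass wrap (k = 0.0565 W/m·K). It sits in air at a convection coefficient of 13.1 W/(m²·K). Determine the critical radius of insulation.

r_cr ≈ 8.63 mm

For a sphere r_cr = 2k/h = 2×0.0565/13.1
r_cr = 8.63 mm; since the bare radius (26 mm) is above r_cr, any added insulation will reduce heat loss.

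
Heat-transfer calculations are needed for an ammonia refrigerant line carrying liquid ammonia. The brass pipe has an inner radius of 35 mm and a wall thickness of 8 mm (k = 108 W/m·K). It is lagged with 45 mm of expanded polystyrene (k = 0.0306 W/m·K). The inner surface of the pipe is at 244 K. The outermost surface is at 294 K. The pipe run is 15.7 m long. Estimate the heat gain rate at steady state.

Q ≈ 211 W

Cylindrical conduction, so R = ln(r₂/r₁)/(2πkL) per layer, in series:
R_brass pipe wall = ln(43/35)/(2π×108×15.7) = 1.932×10^-5 K/W
R_expanded polystyrene = ln(88/43)/(2π×0.0306×15.7) = 0.2372 K/W
R_total = 0.2373 K/W
Q = ΔT/R_total = 50/0.2373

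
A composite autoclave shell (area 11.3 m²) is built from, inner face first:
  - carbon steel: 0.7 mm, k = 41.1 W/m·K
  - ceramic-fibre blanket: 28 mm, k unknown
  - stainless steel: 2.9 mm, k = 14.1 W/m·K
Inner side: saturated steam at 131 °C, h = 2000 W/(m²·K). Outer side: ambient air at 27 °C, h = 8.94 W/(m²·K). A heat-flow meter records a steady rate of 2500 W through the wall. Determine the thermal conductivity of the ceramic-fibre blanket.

k ≈ 0.0783 W/(m·K)

Model the wall as resistances in series:
R_inner film = 1/(h_i·A) = 1/(2000×11.3) = 4.425×10^-5 K/W
R_carbon steel = L/(kA) = 0.0007/(41.1×11.3) = 1.507×10^-6 K/W
R_stainless steel = L/(kA) = 0.0029/(14.1×11.3) = 1.82×10^-5 K/W
R_outer film = 1/(h_o·A) = 1/(8.94×11.3) = 0.009899 K/W
Sum of known resistances R_other = 0.009963 K/W
Total R = ΔT/Q = 104/2500 = 0.0416 K/W
R_ceramic-fibre blanket = R_total − R_other = 0.03164 K/W
k = L/(R·A) = 0.028/(0.03164×11.3)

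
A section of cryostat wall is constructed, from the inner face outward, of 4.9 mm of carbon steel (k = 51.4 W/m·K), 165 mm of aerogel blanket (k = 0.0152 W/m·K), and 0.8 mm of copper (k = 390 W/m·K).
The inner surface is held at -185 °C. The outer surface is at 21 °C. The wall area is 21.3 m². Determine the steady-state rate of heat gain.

Model the wall as resistances in series:
R_carbon steel = L/(kA) = 0.0049/(51.4×21.3) = 4.476×10^-6 K/W
R_aerogel blanket = L/(kA) = 0.165/(0.0152×21.3) = 0.5096 K/W
R_copper = L/(kA) = 0.0008/(390×21.3) = 9.63×10^-8 K/W
R_total = 0.5096 K/W
Q = ΔT / R_total = 206 / 0.5096

Q ≈ 404 W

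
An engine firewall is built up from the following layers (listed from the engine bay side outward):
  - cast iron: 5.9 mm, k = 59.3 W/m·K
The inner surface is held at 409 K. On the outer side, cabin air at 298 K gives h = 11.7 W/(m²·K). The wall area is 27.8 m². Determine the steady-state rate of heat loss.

Using the resistance-network approach (series):
R_cast iron = L/(kA) = 0.0059/(59.3×27.8) = 3.579×10^-6 K/W
R_outer film = 1/(h_o·A) = 1/(11.7×27.8) = 0.003074 K/W
R_total = 0.003078 K/W
Q = ΔT / R_total = 111 / 0.003078

Q ≈ 36100 W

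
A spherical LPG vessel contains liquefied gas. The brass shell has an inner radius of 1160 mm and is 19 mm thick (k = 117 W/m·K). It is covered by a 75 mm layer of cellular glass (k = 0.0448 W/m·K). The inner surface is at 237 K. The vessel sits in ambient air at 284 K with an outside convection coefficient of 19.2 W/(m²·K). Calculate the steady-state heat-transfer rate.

Q ≈ 507 W

Radial (spherical) resistances in series:
R_brass shell = (1/1.16 − 1/1.179)/(4π×117) = 9.449×10^-6 K/W
R_cellular glass = (1/1.179 − 1/1.254)/(4π×0.0448) = 0.09011 K/W
R_outer film = 1/(h·4πr_o²) = 1/(19.2×4π×1.254²) = 0.002636 K/W
R_total = 0.09275 K/W
Q = ΔT/R_total = 47/0.09275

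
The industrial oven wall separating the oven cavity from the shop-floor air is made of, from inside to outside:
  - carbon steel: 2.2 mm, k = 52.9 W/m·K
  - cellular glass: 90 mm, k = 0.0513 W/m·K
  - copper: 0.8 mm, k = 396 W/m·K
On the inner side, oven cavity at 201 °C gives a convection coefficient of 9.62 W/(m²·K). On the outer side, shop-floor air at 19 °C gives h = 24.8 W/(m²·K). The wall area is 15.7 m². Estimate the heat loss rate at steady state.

Treating each layer as a thermal resistance in series:
R_inner film = 1/(h_i·A) = 1/(9.62×15.7) = 0.006621 K/W
R_carbon steel = L/(kA) = 0.0022/(52.9×15.7) = 2.649×10^-6 K/W
R_cellular glass = L/(kA) = 0.09/(0.0513×15.7) = 0.1117 K/W
R_copper = L/(kA) = 0.0008/(396×15.7) = 1.287×10^-7 K/W
R_outer film = 1/(h_o·A) = 1/(24.8×15.7) = 0.002568 K/W
R_total = 0.1209 K/W
Q = ΔT / R_total = 182 / 0.1209

Q ≈ 1500 W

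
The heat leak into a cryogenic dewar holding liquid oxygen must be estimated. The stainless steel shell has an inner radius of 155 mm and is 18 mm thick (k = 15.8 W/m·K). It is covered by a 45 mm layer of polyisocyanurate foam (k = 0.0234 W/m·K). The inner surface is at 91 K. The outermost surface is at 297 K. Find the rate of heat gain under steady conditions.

Radial (spherical) resistances in series:
R_stainless steel shell = (1/0.155 − 1/0.173)/(4π×15.8) = 0.003381 K/W
R_polyisocyanurate foam = (1/0.173 − 1/0.218)/(4π×0.0234) = 4.058 K/W
R_total = 4.061 K/W
Q = ΔT/R_total = 206/4.061

Q ≈ 50.7 W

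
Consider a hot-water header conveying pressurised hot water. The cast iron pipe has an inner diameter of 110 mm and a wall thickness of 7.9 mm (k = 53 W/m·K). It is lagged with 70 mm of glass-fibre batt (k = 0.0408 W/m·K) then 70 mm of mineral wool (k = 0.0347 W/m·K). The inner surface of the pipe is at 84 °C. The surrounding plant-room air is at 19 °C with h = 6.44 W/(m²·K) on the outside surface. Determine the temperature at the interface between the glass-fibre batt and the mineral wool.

T ≈ 45.9 °C

For a radial system each layer contributes R = ln(r_out/r_in)/(2πkL); films add R = 1/(hA).
R_cast iron pipe wall = ln(62.9/55)/(2π×53×1) = 4.03×10^-4 K/W
R_glass-fibre batt = ln(132.9/62.9)/(2π×0.0408×1) = 2.918 K/W
R_mineral wool = ln(202.9/132.9)/(2π×0.0347×1) = 1.941 K/W
R_outer film = 1/(h_o·2πr_oL) = 1/(6.44×2π×0.2029×1) = 0.1218 K/W
R_total = 4.981 K/W
Q = ΔT/R_total = 65/4.981
Q = 13 W/m
T_interface = T_inner − Q·ΣR(inner→interface) = 84 − 13×2.918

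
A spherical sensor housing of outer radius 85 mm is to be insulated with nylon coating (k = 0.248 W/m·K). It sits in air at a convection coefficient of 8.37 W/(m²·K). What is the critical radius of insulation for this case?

For a sphere r_cr = 2k/h = 2×0.248/8.37
r_cr = 59.3 mm; since the bare radius (85 mm) is above r_cr, any added insulation will reduce heat loss.

r_cr ≈ 59.3 mm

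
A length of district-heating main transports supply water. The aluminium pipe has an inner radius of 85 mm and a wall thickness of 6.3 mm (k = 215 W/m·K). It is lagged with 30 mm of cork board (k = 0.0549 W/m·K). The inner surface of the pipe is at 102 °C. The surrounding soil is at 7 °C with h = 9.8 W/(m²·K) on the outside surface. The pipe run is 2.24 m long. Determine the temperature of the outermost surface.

Cylindrical conduction, so R = ln(r₂/r₁)/(2πkL) per layer, in series:
R_aluminium pipe wall = ln(91.3/85)/(2π×215×2.24) = 2.363×10^-5 K/W
R_cork board = ln(121.3/91.3)/(2π×0.0549×2.24) = 0.3677 K/W
R_outer film = 1/(h_o·2πr_oL) = 1/(9.8×2π×0.1213×2.24) = 0.05977 K/W
R_total = 0.4275 K/W
Q = ΔT/R_total = 95/0.4275
Q = 222 W
T_interface = T_inner − Q·ΣR(inner→interface) = 102 − 222×0.3677

T ≈ 20.3 °C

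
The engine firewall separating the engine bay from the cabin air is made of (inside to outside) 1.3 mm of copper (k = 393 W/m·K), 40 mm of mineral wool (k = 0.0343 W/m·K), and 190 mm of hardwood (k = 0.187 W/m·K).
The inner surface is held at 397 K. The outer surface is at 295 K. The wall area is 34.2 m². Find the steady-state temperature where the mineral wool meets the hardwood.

Model the wall as resistances in series:
R_copper = L/(kA) = 0.0013/(393×34.2) = 9.672×10^-8 K/W
R_mineral wool = L/(kA) = 0.04/(0.0343×34.2) = 0.0341 K/W
R_hardwood = L/(kA) = 0.19/(0.187×34.2) = 0.02971 K/W
R_total = 0.06381 K/W;  Q = ΔT/R_total = 102/0.06381 = 1599 W
T_interface = T_inner − Q·ΣR(inner→interface) = 397 − 1600×0.0341

T ≈ 342 K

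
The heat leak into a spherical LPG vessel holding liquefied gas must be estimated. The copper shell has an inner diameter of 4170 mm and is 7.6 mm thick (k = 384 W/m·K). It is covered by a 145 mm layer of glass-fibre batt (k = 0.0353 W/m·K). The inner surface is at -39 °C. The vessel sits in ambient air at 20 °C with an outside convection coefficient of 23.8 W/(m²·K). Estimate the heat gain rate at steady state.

Q ≈ 837 W

For a spherical shell R = (1/r₁ − 1/r₂)/(4πk); film R = 1/(h·4πr²). In series:
R_copper shell = (1/2.085 − 1/2.0926)/(4π×384) = 3.61×10^-7 K/W
R_glass-fibre batt = (1/2.0926 − 1/2.2376)/(4π×0.0353) = 0.06981 K/W
R_outer film = 1/(h·4πr_o²) = 1/(23.8×4π×2.2376²) = 6.678×10^-4 K/W
R_total = 0.07048 K/W
Q = ΔT/R_total = 59/0.07048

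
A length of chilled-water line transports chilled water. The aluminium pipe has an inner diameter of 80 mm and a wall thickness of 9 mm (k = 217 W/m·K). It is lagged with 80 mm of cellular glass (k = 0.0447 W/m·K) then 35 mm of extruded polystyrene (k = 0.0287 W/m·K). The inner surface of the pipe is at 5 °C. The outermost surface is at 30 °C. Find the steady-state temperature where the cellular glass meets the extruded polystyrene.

T ≈ 23 °C

Radial resistances (cylindrical: R_cond = ln(r_o/r_i)/(2πkL), R_conv = 1/(h·2πrL)):
R_aluminium pipe wall = ln(49/40)/(2π×217×1) = 1.488×10^-4 K/W
R_cellular glass = ln(129/49)/(2π×0.0447×1) = 3.447 K/W
R_extruded polystyrene = ln(164/129)/(2π×0.0287×1) = 1.331 K/W
R_total = 4.778 K/W
Q = ΔT/R_total = 25/4.778
Q = 5.23 W/m
T_interface = T_inner + Q·ΣR(inner→interface) = 5 + 5.23×3.447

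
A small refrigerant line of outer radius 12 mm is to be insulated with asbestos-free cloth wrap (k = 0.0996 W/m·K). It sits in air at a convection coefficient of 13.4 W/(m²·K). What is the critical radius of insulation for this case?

r_cr ≈ 7.43 mm

For a cylinder r_cr = k/h = 0.0996/13.4
r_cr = 7.43 mm; since the bare radius (12 mm) is above r_cr, any added insulation will reduce heat loss.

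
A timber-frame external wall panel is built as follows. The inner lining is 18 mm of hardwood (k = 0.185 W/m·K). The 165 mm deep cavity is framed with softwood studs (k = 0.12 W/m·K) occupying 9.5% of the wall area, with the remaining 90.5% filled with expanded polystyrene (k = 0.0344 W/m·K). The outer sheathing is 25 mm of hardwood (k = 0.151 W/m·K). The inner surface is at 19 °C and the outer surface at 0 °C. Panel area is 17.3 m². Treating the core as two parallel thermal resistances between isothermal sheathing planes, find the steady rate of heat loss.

Sheathing layers in series; stud and cavity paths in parallel between them.
R_inner = 0.018/(0.185×17.3) = 0.005624 K/W
R_stud  = 0.165/(0.12×0.095×17.3) = 0.8366 K/W
R_cav   = 0.165/(0.0344×0.905×17.3) = 0.3064 K/W
1/R_core = 1/R_stud + 1/R_cav → R_core = 0.2242 K/W
R_outer = 0.025/(0.151×17.3) = 0.00957 K/W
R_total = 0.2394 K/W
Q = ΔT/R_total = 19/0.2394

Q ≈ 79.4 W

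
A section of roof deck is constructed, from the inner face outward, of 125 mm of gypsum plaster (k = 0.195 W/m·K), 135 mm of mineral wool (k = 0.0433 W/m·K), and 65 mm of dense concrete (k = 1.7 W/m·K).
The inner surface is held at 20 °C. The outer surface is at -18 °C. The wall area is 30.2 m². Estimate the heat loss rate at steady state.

Model the wall as resistances in series:
R_gypsum plaster = L/(kA) = 0.125/(0.195×30.2) = 0.02123 K/W
R_mineral wool = L/(kA) = 0.135/(0.0433×30.2) = 0.1032 K/W
R_dense concrete = L/(kA) = 0.065/(1.7×30.2) = 0.001266 K/W
R_total = 0.1257 K/W
Q = ΔT / R_total = 38 / 0.1257

Q ≈ 302 W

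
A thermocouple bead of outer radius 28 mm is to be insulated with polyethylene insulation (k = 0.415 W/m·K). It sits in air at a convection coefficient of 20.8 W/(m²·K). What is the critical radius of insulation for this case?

r_cr ≈ 39.9 mm

For a sphere r_cr = 2k/h = 2×0.415/20.8
r_cr = 39.9 mm; since the bare radius (28 mm) is below r_cr, adding a thin layer of insulation will *increase* heat loss.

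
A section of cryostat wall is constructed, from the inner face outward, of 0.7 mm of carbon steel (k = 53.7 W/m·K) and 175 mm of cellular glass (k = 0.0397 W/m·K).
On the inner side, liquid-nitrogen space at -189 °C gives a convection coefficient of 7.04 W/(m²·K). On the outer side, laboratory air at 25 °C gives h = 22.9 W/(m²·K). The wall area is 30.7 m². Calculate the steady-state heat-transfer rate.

Model the wall as resistances in series:
R_inner film = 1/(h_i·A) = 1/(7.04×30.7) = 0.004627 K/W
R_carbon steel = L/(kA) = 0.0007/(53.7×30.7) = 4.246×10^-7 K/W
R_cellular glass = L/(kA) = 0.175/(0.0397×30.7) = 0.1436 K/W
R_outer film = 1/(h_o·A) = 1/(22.9×30.7) = 0.001422 K/W
R_total = 0.1496 K/W
Q = ΔT / R_total = 214 / 0.1496

Q ≈ 1430 W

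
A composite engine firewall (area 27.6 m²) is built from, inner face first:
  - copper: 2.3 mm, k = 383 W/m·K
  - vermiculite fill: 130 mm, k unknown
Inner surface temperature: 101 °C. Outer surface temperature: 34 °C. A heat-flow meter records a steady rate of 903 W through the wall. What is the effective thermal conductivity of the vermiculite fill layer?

k ≈ 0.0635 W/(m·K)

Using the resistance-network approach (series):
R_copper = L/(kA) = 0.0023/(383×27.6) = 2.176×10^-7 K/W
Sum of known resistances R_other = 2.176×10^-7 K/W
Total R = ΔT/Q = 67/903 = 0.0742 K/W
R_vermiculite fill = R_total − R_other = 0.0742 K/W
k = L/(R·A) = 0.13/(0.0742×27.6)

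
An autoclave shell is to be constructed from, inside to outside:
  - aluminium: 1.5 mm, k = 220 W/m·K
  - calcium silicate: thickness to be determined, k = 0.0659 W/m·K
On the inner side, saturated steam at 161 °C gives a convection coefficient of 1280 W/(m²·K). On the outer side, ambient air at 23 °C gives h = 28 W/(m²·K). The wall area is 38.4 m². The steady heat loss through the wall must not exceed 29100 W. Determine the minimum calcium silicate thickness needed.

L ≈ 9.6 mm

Series thermal resistances:
R_inner film = 1/(h_i·A) = 1/(1280×38.4) = 2.035×10^-5 K/W
R_aluminium = L/(kA) = 0.0015/(220×38.4) = 1.776×10^-7 K/W
R_outer film = 1/(h_o·A) = 1/(28×38.4) = 9.301×10^-4 K/W
Sum of the known resistances R_other = 9.506×10^-4 K/W
Required total resistance R_tot = ΔT/Q_allow = 138/29100 = 0.004742 K/W
R_calcium silicate = R_tot − R_other = 0.003792 K/W
L = R·k·A = 0.003792×0.0659×38.4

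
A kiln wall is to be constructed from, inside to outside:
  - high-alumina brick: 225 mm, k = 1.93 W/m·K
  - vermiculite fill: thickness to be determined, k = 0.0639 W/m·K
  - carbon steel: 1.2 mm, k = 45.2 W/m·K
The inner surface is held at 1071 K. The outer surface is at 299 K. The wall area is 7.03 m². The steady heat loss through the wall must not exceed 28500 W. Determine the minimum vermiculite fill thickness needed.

L ≈ 4.72 mm

Treating each layer as a thermal resistance in series:
R_high-alumina brick = L/(kA) = 0.225/(1.93×7.03) = 0.01658 K/W
R_carbon steel = L/(kA) = 0.0012/(45.2×7.03) = 3.776×10^-6 K/W
Sum of the known resistances R_other = 0.01659 K/W
Required total resistance R_tot = ΔT/Q_allow = 772/28500 = 0.02709 K/W
R_vermiculite fill = R_tot − R_other = 0.0105 K/W
L = R·k·A = 0.0105×0.0639×7.03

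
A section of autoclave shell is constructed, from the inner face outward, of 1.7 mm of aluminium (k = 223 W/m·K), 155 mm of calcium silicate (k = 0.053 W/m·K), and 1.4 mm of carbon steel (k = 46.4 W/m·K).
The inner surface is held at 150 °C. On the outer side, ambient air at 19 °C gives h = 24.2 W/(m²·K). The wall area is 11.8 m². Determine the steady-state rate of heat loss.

Treating each layer as a thermal resistance in series:
R_aluminium = L/(kA) = 0.0017/(223×11.8) = 6.46×10^-7 K/W
R_calcium silicate = L/(kA) = 0.155/(0.053×11.8) = 0.2478 K/W
R_carbon steel = L/(kA) = 0.0014/(46.4×11.8) = 2.557×10^-6 K/W
R_outer film = 1/(h_o·A) = 1/(24.2×11.8) = 0.003502 K/W
R_total = 0.2513 K/W
Q = ΔT / R_total = 131 / 0.2513

Q ≈ 521 W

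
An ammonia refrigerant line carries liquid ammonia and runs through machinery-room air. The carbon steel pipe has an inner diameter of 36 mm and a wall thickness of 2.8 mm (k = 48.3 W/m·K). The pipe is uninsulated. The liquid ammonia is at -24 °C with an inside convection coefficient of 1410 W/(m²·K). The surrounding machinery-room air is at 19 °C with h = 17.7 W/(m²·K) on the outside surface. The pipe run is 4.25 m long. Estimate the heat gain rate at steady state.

Q ≈ 416 W

Per-layer cylindrical resistances, series-summed:
R_inner film = 1/(h_i·2πr₁L) = 1/(1410×2π×0.018×4.25) = 0.001476 K/W
R_carbon steel pipe wall = ln(20.8/18)/(2π×48.3×4.25) = 1.121×10^-4 K/W
R_outer film = 1/(h_o·2πr_oL) = 1/(17.7×2π×0.0208×4.25) = 0.1017 K/W
R_total = 0.1033 K/W
Q = ΔT/R_total = 43/0.1033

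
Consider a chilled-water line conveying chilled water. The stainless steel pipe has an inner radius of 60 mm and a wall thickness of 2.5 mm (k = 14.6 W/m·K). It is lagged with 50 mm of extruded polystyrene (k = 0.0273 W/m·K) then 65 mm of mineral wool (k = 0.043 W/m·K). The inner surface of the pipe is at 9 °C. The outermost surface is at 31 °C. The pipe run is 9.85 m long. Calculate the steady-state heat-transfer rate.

Q ≈ 42.4 W

Cylindrical conduction, so R = ln(r₂/r₁)/(2πkL) per layer, in series:
R_stainless steel pipe wall = ln(62.5/60)/(2π×14.6×9.85) = 4.518×10^-5 K/W
R_extruded polystyrene = ln(112.5/62.5)/(2π×0.0273×9.85) = 0.3479 K/W
R_mineral wool = ln(177.5/112.5)/(2π×0.043×9.85) = 0.1714 K/W
R_total = 0.5193 K/W
Q = ΔT/R_total = 22/0.5193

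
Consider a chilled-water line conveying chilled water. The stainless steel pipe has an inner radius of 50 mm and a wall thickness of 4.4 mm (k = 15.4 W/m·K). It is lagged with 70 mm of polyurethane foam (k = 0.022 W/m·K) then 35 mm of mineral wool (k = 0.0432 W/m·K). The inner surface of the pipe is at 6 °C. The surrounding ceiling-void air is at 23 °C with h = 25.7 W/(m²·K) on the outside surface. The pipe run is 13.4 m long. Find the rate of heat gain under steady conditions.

Per-layer cylindrical resistances, series-summed:
R_stainless steel pipe wall = ln(54.4/50)/(2π×15.4×13.4) = 6.505×10^-5 K/W
R_polyurethane foam = ln(124.4/54.4)/(2π×0.022×13.4) = 0.4466 K/W
R_mineral wool = ln(159.4/124.4)/(2π×0.0432×13.4) = 0.06816 K/W
R_outer film = 1/(h_o·2πr_oL) = 1/(25.7×2π×0.1594×13.4) = 0.002899 K/W
R_total = 0.5177 K/W
Q = ΔT/R_total = 17/0.5177

Q ≈ 32.8 W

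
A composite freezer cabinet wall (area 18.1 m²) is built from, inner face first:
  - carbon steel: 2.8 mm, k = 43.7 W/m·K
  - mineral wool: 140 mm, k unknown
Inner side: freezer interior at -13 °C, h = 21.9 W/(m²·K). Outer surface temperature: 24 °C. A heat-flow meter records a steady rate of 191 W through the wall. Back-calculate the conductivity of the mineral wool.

Using the resistance-network approach (series):
R_inner film = 1/(h_i·A) = 1/(21.9×18.1) = 0.002523 K/W
R_carbon steel = L/(kA) = 0.0028/(43.7×18.1) = 3.54×10^-6 K/W
Sum of known resistances R_other = 0.002526 K/W
Total R = ΔT/Q = 37/191 = 0.1937 K/W
R_mineral wool = R_total − R_other = 0.1912 K/W
k = L/(R·A) = 0.14/(0.1912×18.1)

k ≈ 0.0405 W/(m·K)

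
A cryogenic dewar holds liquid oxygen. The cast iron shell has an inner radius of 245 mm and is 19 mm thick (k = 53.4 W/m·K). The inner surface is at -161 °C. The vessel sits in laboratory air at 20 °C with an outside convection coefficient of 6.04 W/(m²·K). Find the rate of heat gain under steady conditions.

Q ≈ 955 W

Spherical conduction: R = (1/r_in − 1/r_out)/(4πk) per layer; series-sum.
R_cast iron shell = (1/0.245 − 1/0.264)/(4π×53.4) = 4.378×10^-4 K/W
R_outer film = 1/(h·4πr_o²) = 1/(6.04×4π×0.264²) = 0.189 K/W
R_total = 0.1895 K/W
Q = ΔT/R_total = 181/0.1895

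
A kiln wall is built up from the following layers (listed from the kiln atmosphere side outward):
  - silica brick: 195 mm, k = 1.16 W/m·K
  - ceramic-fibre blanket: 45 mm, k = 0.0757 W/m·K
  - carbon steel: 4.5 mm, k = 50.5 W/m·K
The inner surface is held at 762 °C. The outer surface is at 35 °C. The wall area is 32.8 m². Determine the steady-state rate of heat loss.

Treating each layer as a thermal resistance in series:
R_silica brick = L/(kA) = 0.195/(1.16×32.8) = 0.005125 K/W
R_ceramic-fibre blanket = L/(kA) = 0.045/(0.0757×32.8) = 0.01812 K/W
R_carbon steel = L/(kA) = 0.0045/(50.5×32.8) = 2.717×10^-6 K/W
R_total = 0.02325 K/W
Q = ΔT / R_total = 727 / 0.02325

Q ≈ 31300 W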